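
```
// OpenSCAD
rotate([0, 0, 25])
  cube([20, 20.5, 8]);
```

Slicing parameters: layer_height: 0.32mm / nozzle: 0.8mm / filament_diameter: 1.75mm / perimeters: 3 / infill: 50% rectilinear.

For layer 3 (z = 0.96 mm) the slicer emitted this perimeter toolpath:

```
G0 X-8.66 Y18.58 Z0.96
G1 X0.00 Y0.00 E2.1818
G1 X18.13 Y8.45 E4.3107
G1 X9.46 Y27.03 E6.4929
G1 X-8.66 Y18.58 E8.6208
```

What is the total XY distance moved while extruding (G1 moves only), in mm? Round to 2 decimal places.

81.00 mm

Sum the Euclidean lengths of each G1 segment: total = 81.00 mm.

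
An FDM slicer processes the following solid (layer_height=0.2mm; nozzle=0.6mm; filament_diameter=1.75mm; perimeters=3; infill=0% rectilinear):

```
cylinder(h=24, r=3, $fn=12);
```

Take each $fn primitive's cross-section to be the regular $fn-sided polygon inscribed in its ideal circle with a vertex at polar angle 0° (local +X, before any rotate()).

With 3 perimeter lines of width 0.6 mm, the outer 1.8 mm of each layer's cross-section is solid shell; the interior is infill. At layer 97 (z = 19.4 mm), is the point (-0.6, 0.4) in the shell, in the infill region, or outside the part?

infill

At z = 19.4 mm: the r=3 cylinder contributes a regular 12-gon of circumradius 3. Overall, the cross-section is a single solid region. The nearest boundary edge runs (-1.50, 2.60)→(-2.60, 1.50); distance from the point to it = 2.19 mm. The point is inside the cross-section and 2.19 mm from the nearest boundary — more than the 1.8 mm shell width (3 × 0.6), so it's in the infill interior.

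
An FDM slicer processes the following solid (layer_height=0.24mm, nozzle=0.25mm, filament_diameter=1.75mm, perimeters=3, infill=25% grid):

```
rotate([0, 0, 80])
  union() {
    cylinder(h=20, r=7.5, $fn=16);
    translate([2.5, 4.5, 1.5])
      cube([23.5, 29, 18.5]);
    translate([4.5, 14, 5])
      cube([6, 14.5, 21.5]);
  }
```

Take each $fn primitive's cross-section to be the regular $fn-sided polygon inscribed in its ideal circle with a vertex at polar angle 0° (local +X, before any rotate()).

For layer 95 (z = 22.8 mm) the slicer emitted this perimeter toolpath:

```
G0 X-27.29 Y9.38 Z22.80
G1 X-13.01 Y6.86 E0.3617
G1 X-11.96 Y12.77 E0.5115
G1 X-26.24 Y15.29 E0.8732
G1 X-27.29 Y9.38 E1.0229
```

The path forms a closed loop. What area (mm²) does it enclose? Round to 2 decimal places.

87.04 mm²

Apply the shoelace formula to the sequence of (X, Y) vertices; enclosed area = 87.04 mm².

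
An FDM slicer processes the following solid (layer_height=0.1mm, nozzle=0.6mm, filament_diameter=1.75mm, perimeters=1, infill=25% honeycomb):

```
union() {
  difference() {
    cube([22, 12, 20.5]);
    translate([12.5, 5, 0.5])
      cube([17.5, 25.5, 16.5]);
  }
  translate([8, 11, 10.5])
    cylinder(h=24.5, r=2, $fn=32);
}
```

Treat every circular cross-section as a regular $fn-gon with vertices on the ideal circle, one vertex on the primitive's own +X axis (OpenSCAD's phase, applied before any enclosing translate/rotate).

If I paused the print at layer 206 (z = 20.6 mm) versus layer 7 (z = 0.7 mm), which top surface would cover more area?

layer 7 (z = 0.7 mm)

Layer 206 (z = 20.6): the cube is absent (z outside [0, 20.5]); the cube at (12.5, 5) does not reach this height (z outside [0.5, 17]); Subtracting the remaining from the first: the first operand is absent here, so nothing remains; the r=2 cylinder at (8, 11) gives a regular 32-gon of circumradius 2 (constant along its height) (area = (32/2)·2.000²·sin(360°/32) = 12.49 mm²); Merging all regions: only the r=2 cylinder at (8, 11) is present, so the union is just that shape — area = 12.49 mm². So its area = 12.49 mm². Layer 7 (z = 0.7): the cube (footprint 22×12) is included at this height (area 264.00 mm²); the cube at (12.5, 5) is present — its section is the full 17.5×25.5 rectangle (area 446.25 mm²); Subtracting the remaining from the first: starting from the 22×12 cube (264.00 mm²), the 17.5×25.5 cube at (12.5, 5) partially overlaps it — only the 66.50 mm² overlap (of its 446.25 mm²) is removed, clipping the outline — area = 197.50 mm²; the cylinder at (8, 11) is not intersected at this z (z outside [10.5, 35]); Merging all regions: only the result so far is present, so the union is just that shape — area = 197.50 mm². So its area = 197.50 mm². Layer 7 is larger (197.50 vs 12.49 mm²).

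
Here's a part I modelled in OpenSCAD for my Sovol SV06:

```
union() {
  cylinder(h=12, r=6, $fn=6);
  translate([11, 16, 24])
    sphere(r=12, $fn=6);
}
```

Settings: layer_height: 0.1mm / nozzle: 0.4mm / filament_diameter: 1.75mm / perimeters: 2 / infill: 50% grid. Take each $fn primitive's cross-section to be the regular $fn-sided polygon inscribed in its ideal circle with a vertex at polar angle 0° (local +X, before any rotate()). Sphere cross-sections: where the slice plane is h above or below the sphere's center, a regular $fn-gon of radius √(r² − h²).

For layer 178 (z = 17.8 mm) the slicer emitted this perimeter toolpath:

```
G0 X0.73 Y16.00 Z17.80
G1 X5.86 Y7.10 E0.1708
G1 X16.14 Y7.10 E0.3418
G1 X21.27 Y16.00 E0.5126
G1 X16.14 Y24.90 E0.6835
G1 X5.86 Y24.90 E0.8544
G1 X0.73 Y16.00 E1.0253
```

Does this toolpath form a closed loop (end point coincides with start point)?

Start point (G0): (0.73, 16.00). End point (last G1): the path returns to the start — closed.

yes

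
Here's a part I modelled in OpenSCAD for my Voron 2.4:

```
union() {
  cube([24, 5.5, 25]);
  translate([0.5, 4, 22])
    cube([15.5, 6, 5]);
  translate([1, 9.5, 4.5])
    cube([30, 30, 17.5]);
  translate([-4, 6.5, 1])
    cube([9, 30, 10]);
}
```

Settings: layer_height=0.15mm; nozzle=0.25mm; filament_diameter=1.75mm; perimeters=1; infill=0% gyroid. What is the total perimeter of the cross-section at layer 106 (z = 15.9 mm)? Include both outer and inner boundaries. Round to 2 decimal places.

179.00 mm

At z = 15.9 mm: the cube (footprint 24×5.5) is included at this height (perimeter 59.00 mm); the cube at (0.5, 4) does not reach this height (z outside [22, 27]); the 30×30 cube at (1, 9.5) contributes its full rectangle (perimeter 120.00 mm); the cube at (-4, 6.5) is not intersected at this z (z outside [1, 11]); Combining (union): the 2 present regions are separate (no shared area or edge), so areas and boundary lengths simply add and each stays a separate island — boundary = 179.00 mm. Overall, the cross-section has 2 separate islands. Total boundary length (outer) = 179.00 mm.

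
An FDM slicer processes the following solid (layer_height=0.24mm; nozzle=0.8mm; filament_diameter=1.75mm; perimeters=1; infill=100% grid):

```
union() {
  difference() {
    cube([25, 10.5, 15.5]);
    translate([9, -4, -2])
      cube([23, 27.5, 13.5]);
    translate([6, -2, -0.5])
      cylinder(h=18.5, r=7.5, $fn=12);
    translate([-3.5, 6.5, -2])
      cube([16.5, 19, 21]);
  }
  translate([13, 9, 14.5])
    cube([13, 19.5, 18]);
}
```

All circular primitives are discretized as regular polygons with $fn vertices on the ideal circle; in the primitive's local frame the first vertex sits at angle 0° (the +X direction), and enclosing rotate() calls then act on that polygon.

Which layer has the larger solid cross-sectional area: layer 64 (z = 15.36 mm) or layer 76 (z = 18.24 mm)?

Layer 64 (z = 15.36): the cube is present — its section is the full 25×10.5 rectangle (area 262.50 mm²); the cube at (9, -4) does not reach this height (z outside [-2, 11.5]); the r=7.5 cylinder at (6, -2) contributes a regular 12-gon of circumradius 7.5 (area = (12/2)·7.500²·sin(360°/12) = 168.75 mm²); the cube at (-3.5, 6.5) (footprint 16.5×19) is included at this height (area 313.50 mm²); After the difference (first − rest): starting from the 25×10.5 cube (262.50 mm²), the r=7.5 cylinder at (6, -2) partially overlaps it — only the 54.05 mm² overlap (of its 168.75 mm²) is removed, clipping the outline; the 16.5×19 cube at (-3.5, 6.5) partially overlaps it — only the 52.00 mm² overlap (of its 313.50 mm²) is removed, clipping the outline — area = 156.45 mm²; the cube at (13, 9) is present — its section is the full 13×19.5 rectangle (area 253.50 mm²); Merging all regions: the regions partially overlap — summed areas 409.95 mm² minus the doubly-counted overlap 18.00 mm² gives 391.95 mm² — area = 391.95 mm². So its area = 391.95 mm². Layer 76 (z = 18.24): the cube does not reach this height (z outside [0, 15.5]); the cube at (9, -4) is not intersected at this z (z outside [-2, 11.5]); the cylinder at (6, -2) is not intersected at this z (z outside [-0.5, 18]); the cube at (-3.5, 6.5) is present — its section is the full 16.5×19 rectangle (area 313.50 mm²); Taking the first minus the rest: the first operand is absent here, so nothing remains; the 13×19.5 cube at (13, 9) contributes its full rectangle (area 253.50 mm²); Taking the union: only the 13×19.5 cube at (13, 9) is present, so the union is just that shape — area = 253.50 mm². So its area = 253.50 mm². Layer 64 is larger (391.95 vs 253.50 mm²).

layer 64 (z = 15.36 mm)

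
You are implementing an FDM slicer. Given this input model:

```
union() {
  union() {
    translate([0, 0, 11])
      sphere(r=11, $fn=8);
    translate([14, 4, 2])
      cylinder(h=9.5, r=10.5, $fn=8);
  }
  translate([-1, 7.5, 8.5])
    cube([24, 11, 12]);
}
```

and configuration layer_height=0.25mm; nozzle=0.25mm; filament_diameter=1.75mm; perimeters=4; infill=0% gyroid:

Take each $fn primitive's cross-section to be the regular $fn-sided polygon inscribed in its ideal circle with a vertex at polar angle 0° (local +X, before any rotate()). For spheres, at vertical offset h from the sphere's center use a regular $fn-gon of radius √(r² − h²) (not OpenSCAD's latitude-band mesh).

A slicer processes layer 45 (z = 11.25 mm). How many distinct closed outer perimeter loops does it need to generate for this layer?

1

At z = 11.25 mm: the r=11 sphere contributes a regular 8-gon of circumradius √(11²−0.25²) = 10.997; the r=10.5 cylinder at (14, 4) contributes a regular 8-gon of circumradius 10.5; Combining (union): the regions partially overlap (shared area 57.55 mm²), so overlapping operands fuse into one piece — 1 connected region; the 24×11 cube at (-1, 7.5) contributes its full rectangle; Merging all regions: the regions partially overlap (shared area 103.38 mm²), so overlapping operands fuse into one piece — 1 connected region. The result has 1 disconnected region.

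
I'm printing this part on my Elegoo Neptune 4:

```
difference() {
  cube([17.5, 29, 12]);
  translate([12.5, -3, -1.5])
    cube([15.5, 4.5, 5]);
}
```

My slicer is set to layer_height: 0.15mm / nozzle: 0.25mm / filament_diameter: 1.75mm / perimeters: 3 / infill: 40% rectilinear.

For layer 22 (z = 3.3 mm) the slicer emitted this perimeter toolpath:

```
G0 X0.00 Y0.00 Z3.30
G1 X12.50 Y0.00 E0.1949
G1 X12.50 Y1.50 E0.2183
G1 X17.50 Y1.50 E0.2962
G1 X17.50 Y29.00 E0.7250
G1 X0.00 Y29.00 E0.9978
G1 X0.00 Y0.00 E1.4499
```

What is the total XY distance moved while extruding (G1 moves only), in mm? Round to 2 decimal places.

93.00 mm

Sum the Euclidean lengths of each G1 segment: total = 93.00 mm.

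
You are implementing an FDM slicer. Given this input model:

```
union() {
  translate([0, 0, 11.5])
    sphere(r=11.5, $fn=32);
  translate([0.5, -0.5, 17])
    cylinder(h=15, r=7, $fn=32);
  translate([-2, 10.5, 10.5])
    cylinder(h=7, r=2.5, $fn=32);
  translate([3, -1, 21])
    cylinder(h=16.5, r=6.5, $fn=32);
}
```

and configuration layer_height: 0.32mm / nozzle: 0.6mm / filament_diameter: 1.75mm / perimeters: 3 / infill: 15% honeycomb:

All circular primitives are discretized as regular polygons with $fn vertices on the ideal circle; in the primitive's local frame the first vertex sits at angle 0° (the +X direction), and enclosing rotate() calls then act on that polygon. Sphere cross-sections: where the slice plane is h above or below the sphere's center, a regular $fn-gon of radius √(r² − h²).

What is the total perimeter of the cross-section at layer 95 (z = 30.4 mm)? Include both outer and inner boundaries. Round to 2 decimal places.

At z = 30.4 mm: the sphere is not intersected at this z (|z−center|=18.900 > r=11.5); the r=7 cylinder at (0.5, -0.5) contributes a regular 32-gon of circumradius 7 (perimeter = 2·32·7.000·sin(180°/32) = 43.91 mm); the cylinder at (-2, 10.5) is not intersected at this z (z outside [10.5, 17.5]); the r=6.5 cylinder at (3, -1) contributes a regular 32-gon of circumradius 6.5 (perimeter = 2·32·6.500·sin(180°/32) = 40.78 mm); Taking the union: the regions partially overlap (shared area 107.65 mm²), so the edge portions inside another operand are dropped and the merged outline is re-measured after clipping — boundary = 47.56 mm. Overall, the cross-section is a single solid region. Total boundary length (outer) = 47.56 mm.

47.56 mm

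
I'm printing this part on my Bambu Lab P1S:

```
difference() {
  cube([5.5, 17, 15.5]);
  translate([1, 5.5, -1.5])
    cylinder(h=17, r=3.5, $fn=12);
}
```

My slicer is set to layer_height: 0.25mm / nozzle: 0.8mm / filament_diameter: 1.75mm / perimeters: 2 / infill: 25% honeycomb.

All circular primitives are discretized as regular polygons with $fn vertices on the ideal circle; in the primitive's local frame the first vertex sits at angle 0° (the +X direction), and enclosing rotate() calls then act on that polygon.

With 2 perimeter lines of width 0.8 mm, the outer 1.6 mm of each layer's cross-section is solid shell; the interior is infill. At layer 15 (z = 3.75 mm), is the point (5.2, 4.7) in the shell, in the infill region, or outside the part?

shell

At z = 3.75 mm: the 5.5×17 cube contributes its full rectangle; the r=3.5 cylinder at (1, 5.5) gives a regular 12-gon of circumradius 3.5 (constant along its height); Taking the first minus the rest: starting from the 5.5×17 cube, the r=3.5 cylinder at (1, 5.5) partially overlaps it — only the 25.11 mm² overlap (of its 36.75 mm²) is removed, clipping the outline — 1 connected region. Overall, the cross-section is a single solid region. The nearest boundary edge runs (5.50, 17.00)→(5.50, 0.00); distance from the point to it = 0.30 mm. The point is inside the cross-section, 0.30 mm from the nearest boundary — within the 1.6 mm shell band (2 × 0.8).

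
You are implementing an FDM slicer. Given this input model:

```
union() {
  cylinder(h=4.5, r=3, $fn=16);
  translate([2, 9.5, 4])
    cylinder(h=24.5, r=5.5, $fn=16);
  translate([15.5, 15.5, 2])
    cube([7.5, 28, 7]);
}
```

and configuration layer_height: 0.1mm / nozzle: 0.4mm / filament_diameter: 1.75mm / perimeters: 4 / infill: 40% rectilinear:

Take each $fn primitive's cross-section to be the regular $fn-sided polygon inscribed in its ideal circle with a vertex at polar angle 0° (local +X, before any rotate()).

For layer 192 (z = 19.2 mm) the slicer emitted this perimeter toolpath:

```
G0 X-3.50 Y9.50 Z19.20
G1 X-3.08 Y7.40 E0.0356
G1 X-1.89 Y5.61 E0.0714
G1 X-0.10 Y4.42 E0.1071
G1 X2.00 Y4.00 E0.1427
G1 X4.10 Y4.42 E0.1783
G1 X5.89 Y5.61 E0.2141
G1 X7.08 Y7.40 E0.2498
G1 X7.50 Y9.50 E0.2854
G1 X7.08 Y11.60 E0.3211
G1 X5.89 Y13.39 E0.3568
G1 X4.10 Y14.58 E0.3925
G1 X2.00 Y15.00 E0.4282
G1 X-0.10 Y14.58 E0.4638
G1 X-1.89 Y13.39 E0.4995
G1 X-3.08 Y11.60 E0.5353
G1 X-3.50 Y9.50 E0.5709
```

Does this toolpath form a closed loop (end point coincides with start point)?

yes

Start point (G0): (-3.50, 9.50). End point (last G1): the path returns to the start — closed.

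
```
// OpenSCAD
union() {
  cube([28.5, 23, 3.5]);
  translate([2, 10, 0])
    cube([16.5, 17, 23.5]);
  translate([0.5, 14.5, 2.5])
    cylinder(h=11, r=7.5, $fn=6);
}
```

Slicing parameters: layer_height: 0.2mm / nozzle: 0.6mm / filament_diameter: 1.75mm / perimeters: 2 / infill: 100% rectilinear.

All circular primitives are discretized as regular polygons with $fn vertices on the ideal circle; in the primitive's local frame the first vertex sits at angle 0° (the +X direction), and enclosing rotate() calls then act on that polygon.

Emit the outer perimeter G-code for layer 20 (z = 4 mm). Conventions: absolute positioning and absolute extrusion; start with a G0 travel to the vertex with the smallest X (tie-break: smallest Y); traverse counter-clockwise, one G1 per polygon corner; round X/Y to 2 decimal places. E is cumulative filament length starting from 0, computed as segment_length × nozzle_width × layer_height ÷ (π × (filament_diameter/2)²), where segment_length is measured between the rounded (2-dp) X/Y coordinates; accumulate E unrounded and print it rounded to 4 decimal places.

G0 X-7.00 Y14.50 Z4.00
G1 X-3.25 Y8.00 E0.3744
G1 X4.25 Y8.00 E0.7486
G1 X5.40 Y10.00 E0.8637
G1 X18.50 Y10.00 E1.5172
G1 X18.50 Y27.00 E2.3654
G1 X2.00 Y27.00 E3.1885
G1 X2.00 Y21.00 E3.4879
G1 X-3.25 Y21.00 E3.7498
G1 X-7.00 Y14.50 E4.1242

At z = 4 mm: the cube is absent (z outside [0, 3.5]); the 16.5×17 cube at (2, 10) contributes its full rectangle; the r=7.5 cylinder at (0.5, 14.5) contributes a regular 6-gon of circumradius 7.5; Combining (union): the regions partially overlap (shared area 47.95 mm²), so overlapping operands fuse into one piece — 1 connected region. The outline is a single polygon with 9 vertices. Extrusion per mm of travel: 0.6 × 0.2 / (π × 0.875²) = 0.049890. Accumulating E over each segment gives final E = 4.1242.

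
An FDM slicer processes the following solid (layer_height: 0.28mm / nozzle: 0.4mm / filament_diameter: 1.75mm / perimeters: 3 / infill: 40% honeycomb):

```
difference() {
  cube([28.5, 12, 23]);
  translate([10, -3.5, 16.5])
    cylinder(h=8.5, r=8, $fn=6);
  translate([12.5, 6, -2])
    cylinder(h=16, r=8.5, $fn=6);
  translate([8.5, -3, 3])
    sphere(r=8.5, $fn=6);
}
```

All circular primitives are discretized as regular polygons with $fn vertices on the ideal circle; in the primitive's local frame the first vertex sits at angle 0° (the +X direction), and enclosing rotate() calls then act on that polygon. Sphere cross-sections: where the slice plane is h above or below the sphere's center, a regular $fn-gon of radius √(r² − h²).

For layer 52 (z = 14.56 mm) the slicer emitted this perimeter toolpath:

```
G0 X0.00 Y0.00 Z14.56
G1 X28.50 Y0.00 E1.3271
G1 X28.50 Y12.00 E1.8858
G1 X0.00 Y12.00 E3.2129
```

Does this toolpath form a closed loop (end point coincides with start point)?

Start point (G0): (0.00, 0.00). End point (last G1): the path does not return to the start — open.

no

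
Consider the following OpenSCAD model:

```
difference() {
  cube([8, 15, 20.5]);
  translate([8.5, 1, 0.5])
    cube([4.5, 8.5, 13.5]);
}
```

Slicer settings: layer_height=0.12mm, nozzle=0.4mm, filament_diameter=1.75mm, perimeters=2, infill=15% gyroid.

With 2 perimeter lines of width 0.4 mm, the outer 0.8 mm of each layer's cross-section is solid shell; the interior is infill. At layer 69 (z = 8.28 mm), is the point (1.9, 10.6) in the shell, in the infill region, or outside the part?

At z = 8.28 mm: the cube is present — its section is the full 8×15 rectangle; the cube at (8.5, 1) is present — its section is the full 4.5×8.5 rectangle; After the difference (first − rest): starting from the 8×15 cube, the 4.5×8.5 cube at (8.5, 1) misses the remaining region (no effect) — 1 connected region. Overall, the cross-section is a single solid region. The nearest boundary edge runs (0.00, 0.00)→(0.00, 15.00); distance from the point to it = 1.90 mm. The point is inside the cross-section and 1.90 mm from the nearest boundary — more than the 0.8 mm shell width (2 × 0.4), so it's in the infill interior.

infill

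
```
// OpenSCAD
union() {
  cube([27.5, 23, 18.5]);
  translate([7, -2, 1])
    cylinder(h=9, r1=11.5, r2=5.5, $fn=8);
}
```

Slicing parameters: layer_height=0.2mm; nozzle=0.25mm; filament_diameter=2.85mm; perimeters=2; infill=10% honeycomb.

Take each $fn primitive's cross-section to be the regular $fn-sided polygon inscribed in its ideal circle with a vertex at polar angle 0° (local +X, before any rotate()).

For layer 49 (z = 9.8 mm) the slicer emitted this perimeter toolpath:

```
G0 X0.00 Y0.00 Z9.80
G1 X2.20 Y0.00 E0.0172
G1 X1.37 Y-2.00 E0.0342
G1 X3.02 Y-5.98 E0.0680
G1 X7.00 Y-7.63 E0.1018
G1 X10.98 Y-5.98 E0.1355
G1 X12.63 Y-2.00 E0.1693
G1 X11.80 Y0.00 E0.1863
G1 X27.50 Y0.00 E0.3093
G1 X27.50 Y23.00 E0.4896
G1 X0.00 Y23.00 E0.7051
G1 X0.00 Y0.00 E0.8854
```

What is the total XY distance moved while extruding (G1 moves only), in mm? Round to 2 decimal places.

Sum the Euclidean lengths of each G1 segment: total = 112.96 mm.

112.96 mm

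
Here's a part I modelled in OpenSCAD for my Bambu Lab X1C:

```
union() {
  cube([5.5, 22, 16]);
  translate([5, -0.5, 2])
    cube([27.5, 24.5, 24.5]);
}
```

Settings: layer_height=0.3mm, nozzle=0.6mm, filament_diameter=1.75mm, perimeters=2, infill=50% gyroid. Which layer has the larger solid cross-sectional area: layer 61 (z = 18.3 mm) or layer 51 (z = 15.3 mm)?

layer 51 (z = 15.3 mm)

Layer 61 (z = 18.3): the cube does not reach this height (z outside [0, 16]); the cube at (5, -0.5) is present — its section is the full 27.5×24.5 rectangle (area 673.75 mm²); Combining (union): only the 27.5×24.5 cube at (5, -0.5) is present, so the union is just that shape — area = 673.75 mm². So its area = 673.75 mm². Layer 51 (z = 15.3): the cube is present — its section is the full 5.5×22 rectangle (area 121.00 mm²); the cube at (5, -0.5) is present — its section is the full 27.5×24.5 rectangle (area 673.75 mm²); Combining (union): the regions partially overlap — summed areas 794.75 mm² minus the doubly-counted overlap 11.00 mm² gives 783.75 mm² — area = 783.75 mm². So its area = 783.75 mm². Layer 51 is larger (783.75 vs 673.75 mm²).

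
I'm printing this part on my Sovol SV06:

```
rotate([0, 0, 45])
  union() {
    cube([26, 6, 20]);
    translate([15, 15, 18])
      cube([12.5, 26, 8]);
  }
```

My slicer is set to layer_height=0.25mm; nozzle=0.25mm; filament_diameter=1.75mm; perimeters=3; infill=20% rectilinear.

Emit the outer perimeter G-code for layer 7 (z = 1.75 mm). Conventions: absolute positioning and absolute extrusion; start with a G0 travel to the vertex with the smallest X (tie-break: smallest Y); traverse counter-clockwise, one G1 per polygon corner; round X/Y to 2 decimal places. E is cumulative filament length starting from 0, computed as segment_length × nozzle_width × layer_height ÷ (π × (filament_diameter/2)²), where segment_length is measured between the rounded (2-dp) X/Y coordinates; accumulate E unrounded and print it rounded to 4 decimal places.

G0 X-4.24 Y4.24 Z1.75
G1 X0.00 Y0.00 E0.1558
G1 X18.38 Y18.38 E0.8312
G1 X14.14 Y22.63 E0.9872
G1 X-4.24 Y4.24 E1.6628

At z = 1.75 mm: the cube (footprint 26×6) is included at this height; the cube at (15, 15) is absent (z outside [18, 26]); Merging all regions: only the 26×6 cube is present, so the union is just that shape — 1 connected region; (whole slice rotated 45° about Z — lengths, areas and connectivity unchanged). The outline is a single polygon with 4 vertices. Extrusion per mm of travel: 0.25 × 0.25 / (π × 0.875²) = 0.025984. Accumulating E over each segment gives final E = 1.6628.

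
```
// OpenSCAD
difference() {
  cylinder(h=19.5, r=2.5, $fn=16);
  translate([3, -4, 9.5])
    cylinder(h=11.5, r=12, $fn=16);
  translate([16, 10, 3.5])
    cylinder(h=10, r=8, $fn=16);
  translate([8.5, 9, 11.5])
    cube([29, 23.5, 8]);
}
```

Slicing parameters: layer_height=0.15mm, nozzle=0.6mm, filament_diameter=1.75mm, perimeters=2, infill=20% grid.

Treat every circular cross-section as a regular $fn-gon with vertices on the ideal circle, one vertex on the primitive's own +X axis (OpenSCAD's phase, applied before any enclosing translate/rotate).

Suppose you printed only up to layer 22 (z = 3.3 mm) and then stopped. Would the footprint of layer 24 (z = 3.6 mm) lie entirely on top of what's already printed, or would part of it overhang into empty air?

entirely on top

Compare the two slices. At z = 3.3: the r=2.5 cylinder gives a regular 16-gon of circumradius 2.5 (constant along its height) (area = (16/2)·2.500²·sin(360°/16) = 19.13 mm²); the cylinder at (3, -4) is absent (z outside [9.5, 21]); the cylinder at (16, 10) is absent (z outside [3.5, 13.5]); the cube at (8.5, 9) is absent (z outside [11.5, 19.5]); Taking the first minus the rest: none of the subtracted shapes is present at this height, so the r=2.5 cylinder is unchanged — area = 19.13 mm². At z = 3.6: the r=2.5 cylinder gives a regular 16-gon of circumradius 2.5 (constant along its height) (area = (16/2)·2.500²·sin(360°/16) = 19.13 mm²); the cylinder at (3, -4) is absent (z outside [9.5, 21]); the cylinder at (16, 10): section is a regular 16-gon, circumradius r=8 (area = (16/2)·8.000²·sin(360°/16) = 195.93 mm²); the cube at (8.5, 9) is not intersected at this z (z outside [11.5, 19.5]); Taking the first minus the rest: starting from the r=2.5 cylinder (19.13 mm²), the r=8 cylinder at (16, 10) misses the remaining region (no effect) — area = 19.13 mm². Checking containment: the cross-section at z = 3.6 is a subset of the cross-section at z = 3.3.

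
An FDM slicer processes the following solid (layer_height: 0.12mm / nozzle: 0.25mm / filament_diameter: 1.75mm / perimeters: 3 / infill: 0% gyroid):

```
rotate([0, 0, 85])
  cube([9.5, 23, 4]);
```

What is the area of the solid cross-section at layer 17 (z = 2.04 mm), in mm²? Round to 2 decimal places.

At z = 2.04 mm: the cube (footprint 9.5×23) is included at this height (area 218.50 mm²); (rotated 85° about Z; rotation is an isometry so areas/perimeters/island counts are preserved). Overall, the cross-section is a single solid region. Net area = 218.50 mm².

218.50 mm²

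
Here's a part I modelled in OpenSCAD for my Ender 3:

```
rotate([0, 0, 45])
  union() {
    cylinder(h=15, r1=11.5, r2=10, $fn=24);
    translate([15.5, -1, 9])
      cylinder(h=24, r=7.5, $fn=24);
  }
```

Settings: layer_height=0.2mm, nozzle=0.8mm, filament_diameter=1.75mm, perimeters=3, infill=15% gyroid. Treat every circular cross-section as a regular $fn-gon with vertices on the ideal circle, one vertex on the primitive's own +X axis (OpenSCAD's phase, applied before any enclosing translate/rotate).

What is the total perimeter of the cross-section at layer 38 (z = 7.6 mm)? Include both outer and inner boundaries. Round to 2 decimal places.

At z = 7.6 mm: the cone contributes a regular 24-gon of circumradius 10.740 (interpolated between r1=11.5 and r2=10 at t=0.507) (perimeter = 2·24·10.740·sin(180°/24) = 67.29 mm); the cylinder at (15.5, -1) is not intersected at this z (z outside [9, 33]); Combining (union): only the cone is present, so the union is just that shape — boundary = 67.29 mm; (whole slice rotated 45° about Z — lengths, areas and connectivity unchanged). Overall, the cross-section is a single solid region. Total boundary length (outer) = 67.29 mm.

67.29 mm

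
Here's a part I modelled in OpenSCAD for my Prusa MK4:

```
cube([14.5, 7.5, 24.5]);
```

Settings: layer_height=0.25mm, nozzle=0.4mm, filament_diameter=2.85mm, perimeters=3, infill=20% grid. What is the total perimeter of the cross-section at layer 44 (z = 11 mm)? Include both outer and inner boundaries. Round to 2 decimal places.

44.00 mm

At z = 11 mm: the 14.5×7.5 cube contributes its full rectangle (perimeter 44.00 mm). Overall, the cross-section is a single solid region. Total boundary length (outer) = 44.00 mm.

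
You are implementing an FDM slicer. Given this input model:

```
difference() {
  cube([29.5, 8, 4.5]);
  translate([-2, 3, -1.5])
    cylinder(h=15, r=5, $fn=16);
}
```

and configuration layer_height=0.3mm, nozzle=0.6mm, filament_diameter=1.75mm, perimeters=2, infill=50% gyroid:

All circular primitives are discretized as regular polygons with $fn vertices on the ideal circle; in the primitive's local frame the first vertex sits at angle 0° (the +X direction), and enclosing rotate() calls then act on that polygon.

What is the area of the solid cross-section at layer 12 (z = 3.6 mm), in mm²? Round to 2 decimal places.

At z = 3.6 mm: the 29.5×8 cube contributes its full rectangle (area 236.00 mm²); the r=5 cylinder at (-2, 3) contributes a regular 16-gon of circumradius 5 (area = (16/2)·5.000²·sin(360°/16) = 76.54 mm²); Taking the first minus the rest: starting from the 29.5×8 cube (236.00 mm²), the r=5 cylinder at (-2, 3) partially overlaps it — only the 17.36 mm² overlap (of its 76.54 mm²) is removed, clipping the outline — area = 218.64 mm². Overall, the cross-section is a single solid region. Net area = 218.64 mm².

218.64 mm²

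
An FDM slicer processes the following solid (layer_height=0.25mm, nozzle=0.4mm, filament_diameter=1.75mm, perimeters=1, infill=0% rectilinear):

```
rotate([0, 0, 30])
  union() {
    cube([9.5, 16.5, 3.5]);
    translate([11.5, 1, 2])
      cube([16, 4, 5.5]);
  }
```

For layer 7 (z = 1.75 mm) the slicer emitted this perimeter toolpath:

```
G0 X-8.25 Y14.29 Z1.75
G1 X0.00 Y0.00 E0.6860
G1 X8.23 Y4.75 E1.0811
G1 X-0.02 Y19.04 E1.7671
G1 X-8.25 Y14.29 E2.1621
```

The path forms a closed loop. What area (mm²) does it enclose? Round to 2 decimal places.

Apply the shoelace formula to the sequence of (X, Y) vertices; enclosed area = 156.79 mm².

156.79 mm²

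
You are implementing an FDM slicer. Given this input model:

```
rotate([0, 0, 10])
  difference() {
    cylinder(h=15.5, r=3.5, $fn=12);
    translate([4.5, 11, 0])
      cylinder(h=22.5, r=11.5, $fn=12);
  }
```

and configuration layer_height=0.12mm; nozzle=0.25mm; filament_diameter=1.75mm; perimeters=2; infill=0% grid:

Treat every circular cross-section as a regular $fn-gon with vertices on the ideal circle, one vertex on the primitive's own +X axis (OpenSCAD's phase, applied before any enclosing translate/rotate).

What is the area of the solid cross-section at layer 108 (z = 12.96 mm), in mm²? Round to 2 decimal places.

At z = 12.96 mm: the cylinder: section is a regular 12-gon, circumradius r=3.5 (area = (12/2)·3.500²·sin(360°/12) = 36.75 mm²); the r=11.5 cylinder at (4.5, 11) contributes a regular 12-gon of circumradius 11.5 (area = (12/2)·11.500²·sin(360°/12) = 396.75 mm²); Taking the first minus the rest: starting from the r=3.5 cylinder (36.75 mm²), the r=11.5 cylinder at (4.5, 11) partially overlaps it — only the 12.88 mm² overlap (of its 396.75 mm²) is removed, clipping the outline — area = 23.87 mm²; (whole slice rotated 10° about Z — lengths, areas and connectivity unchanged). Overall, the cross-section is a single solid region. Net area = 23.87 mm².

23.87 mm²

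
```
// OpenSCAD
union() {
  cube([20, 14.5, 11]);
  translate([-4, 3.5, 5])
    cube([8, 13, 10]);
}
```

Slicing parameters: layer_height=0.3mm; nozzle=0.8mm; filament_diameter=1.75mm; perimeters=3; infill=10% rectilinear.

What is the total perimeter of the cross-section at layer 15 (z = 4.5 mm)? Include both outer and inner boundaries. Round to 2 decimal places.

69.00 mm

At z = 4.5 mm: the cube is present — its section is the full 20×14.5 rectangle (perimeter 69.00 mm); the cube at (-4, 3.5) is absent (z outside [5, 15]); Combining (union): only the 20×14.5 cube is present, so the union is just that shape — boundary = 69.00 mm. Overall, the cross-section is a single solid region. Total boundary length (outer) = 69.00 mm.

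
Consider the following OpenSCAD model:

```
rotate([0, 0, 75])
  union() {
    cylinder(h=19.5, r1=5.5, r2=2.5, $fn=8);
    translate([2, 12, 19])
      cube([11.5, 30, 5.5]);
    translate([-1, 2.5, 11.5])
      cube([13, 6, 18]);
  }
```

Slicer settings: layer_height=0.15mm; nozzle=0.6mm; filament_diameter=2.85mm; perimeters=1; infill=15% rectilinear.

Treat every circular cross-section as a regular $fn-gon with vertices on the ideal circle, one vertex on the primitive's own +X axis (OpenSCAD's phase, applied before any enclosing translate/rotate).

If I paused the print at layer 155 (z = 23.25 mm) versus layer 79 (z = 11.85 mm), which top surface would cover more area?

layer 155 (z = 23.25 mm)

Layer 155 (z = 23.25): the cone is not intersected at this z (z outside [0, 19.5]); the cube at (2, 12) (footprint 11.5×30) is included at this height (area 345.00 mm²); the cube at (-1, 2.5) is present — its section is the full 13×6 rectangle (area 78.00 mm²); Combining (union): the 2 present regions are separate (no shared area or edge), so areas and boundary lengths simply add and each stays a separate island — area = 423.00 mm²; (whole slice rotated 75° about Z — lengths, areas and connectivity unchanged). So its area = 423.00 mm². Layer 79 (z = 11.85): the cone: at t=0.608 of its height the radius interpolates to r₁+(r₂−r₁)t = 3.677, giving a regular 8-gon of that circumradius (area = (8/2)·3.677²·sin(360°/8) = 38.24 mm²); the cube at (2, 12) is not intersected at this z (z outside [19, 24.5]); the 13×6 cube at (-1, 2.5) contributes its full rectangle (area 78.00 mm²); Taking the union: the regions partially overlap — summed areas 116.24 mm² minus the doubly-counted overlap 2.63 mm² gives 113.61 mm² — area = 113.61 mm²; (rotated 75° about Z; rotation is an isometry so areas/perimeters/island counts are preserved). So its area = 113.61 mm². Layer 155 is larger (423.00 vs 113.61 mm²).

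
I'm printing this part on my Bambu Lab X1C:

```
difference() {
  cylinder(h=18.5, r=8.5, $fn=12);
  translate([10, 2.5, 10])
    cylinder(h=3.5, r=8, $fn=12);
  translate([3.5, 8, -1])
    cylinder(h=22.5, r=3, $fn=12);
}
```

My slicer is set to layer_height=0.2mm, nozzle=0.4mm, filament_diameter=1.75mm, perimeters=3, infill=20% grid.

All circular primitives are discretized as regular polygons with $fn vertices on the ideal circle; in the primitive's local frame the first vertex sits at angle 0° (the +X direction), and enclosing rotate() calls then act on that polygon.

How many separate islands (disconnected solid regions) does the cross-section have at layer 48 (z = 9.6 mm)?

1

At z = 9.6 mm: the cylinder: section is a regular 12-gon, circumradius r=8.5; the cylinder at (10, 2.5) is not intersected at this z (z outside [10, 13.5]); the cylinder at (3.5, 8): section is a regular 12-gon, circumradius r=3; Taking the first minus the rest: starting from the r=8.5 cylinder, the r=3 cylinder at (3.5, 8) partially overlaps it — only the 10.03 mm² overlap (of its 27.00 mm²) is removed, clipping the outline — 1 connected region. Overall, the cross-section is a single solid region. Island count = 1.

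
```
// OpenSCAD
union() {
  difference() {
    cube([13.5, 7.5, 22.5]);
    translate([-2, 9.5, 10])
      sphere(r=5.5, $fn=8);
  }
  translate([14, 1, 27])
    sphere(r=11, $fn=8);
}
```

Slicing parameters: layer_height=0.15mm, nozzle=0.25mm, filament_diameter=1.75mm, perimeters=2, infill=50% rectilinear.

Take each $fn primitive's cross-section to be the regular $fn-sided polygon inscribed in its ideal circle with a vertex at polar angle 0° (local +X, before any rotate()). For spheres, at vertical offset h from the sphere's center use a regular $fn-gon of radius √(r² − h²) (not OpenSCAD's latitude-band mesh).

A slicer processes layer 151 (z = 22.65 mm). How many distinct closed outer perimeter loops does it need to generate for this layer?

At z = 22.65 mm: the cube is absent (z outside [0, 22.5]); the sphere at (-2, 9.5) is absent (|z−center|=12.650 > r=5.5); After the difference (first − rest): the first operand is absent here, so nothing remains; the r=11 sphere at (14, 1) contributes a regular 8-gon of circumradius √(11²−4.35²) = 10.103; Merging all regions: only the r=11 sphere at (14, 1) is present, so the union is just that shape — 1 connected region. The result has 1 disconnected region.

1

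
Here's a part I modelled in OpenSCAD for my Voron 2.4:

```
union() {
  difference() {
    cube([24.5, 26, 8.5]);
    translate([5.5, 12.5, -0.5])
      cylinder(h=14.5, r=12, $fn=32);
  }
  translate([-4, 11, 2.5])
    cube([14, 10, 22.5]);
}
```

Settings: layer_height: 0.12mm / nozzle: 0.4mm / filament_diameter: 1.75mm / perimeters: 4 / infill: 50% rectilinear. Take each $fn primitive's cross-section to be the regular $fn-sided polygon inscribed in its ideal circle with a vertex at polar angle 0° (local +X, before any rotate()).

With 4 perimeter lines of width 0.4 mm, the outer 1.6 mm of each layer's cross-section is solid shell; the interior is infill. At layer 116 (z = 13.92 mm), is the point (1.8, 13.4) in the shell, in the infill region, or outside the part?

At z = 13.92 mm: the cube does not reach this height (z outside [0, 8.5]); the cylinder at (5.5, 12.5): section is a regular 32-gon, circumradius r=12; Subtracting the remaining from the first: the first operand is absent here, so nothing remains; the cube at (-4, 11) (footprint 14×10) is included at this height; Combining (union): only the 14×10 cube at (-4, 11) is present, so the union is just that shape — 1 connected region. Overall, the cross-section is a single solid region. The nearest boundary edge runs (-4.00, 11.00)→(10.00, 11.00); distance from the point to it = 2.40 mm. The point is inside the cross-section and 2.40 mm from the nearest boundary — more than the 1.6 mm shell width (4 × 0.4), so it's in the infill interior.

infill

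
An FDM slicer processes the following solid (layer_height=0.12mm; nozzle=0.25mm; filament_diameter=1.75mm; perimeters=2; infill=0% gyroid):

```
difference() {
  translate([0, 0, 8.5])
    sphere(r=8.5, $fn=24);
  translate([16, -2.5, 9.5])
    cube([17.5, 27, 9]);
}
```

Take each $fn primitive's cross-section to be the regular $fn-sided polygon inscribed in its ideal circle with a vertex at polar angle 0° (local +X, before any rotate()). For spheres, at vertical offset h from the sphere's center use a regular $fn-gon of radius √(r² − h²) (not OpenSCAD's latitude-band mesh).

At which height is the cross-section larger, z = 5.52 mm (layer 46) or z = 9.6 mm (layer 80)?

layer 80 (z = 9.6 mm)

Layer 46 (z = 5.52): the r=8.5 sphere slices to a regular 24-gon of circumradius 7.961 (√(r²−h²) with h=2.98 from center) (area = (24/2)·7.961²·sin(360°/24) = 196.82 mm²); the cube at (16, -2.5) is not intersected at this z (z outside [9.5, 18.5]); After the difference (first − rest): none of the subtracted shapes is present at this height, so the r=8.5 sphere is unchanged — area = 196.82 mm². So its area = 196.82 mm². Layer 80 (z = 9.6): the sphere: section is a regular 24-gon, circumradius = √(r²−h²) = √(8.5²−1.1²) = 8.429 (area = (24/2)·8.429²·sin(360°/24) = 220.64 mm²); the cube at (16, -2.5) is present — its section is the full 17.5×27 rectangle (area 472.50 mm²); After the difference (first − rest): starting from the r=8.5 sphere (220.64 mm²), the 17.5×27 cube at (16, -2.5) misses the remaining region (no effect) — area = 220.64 mm². So its area = 220.64 mm². Layer 80 is larger (220.64 vs 196.82 mm²).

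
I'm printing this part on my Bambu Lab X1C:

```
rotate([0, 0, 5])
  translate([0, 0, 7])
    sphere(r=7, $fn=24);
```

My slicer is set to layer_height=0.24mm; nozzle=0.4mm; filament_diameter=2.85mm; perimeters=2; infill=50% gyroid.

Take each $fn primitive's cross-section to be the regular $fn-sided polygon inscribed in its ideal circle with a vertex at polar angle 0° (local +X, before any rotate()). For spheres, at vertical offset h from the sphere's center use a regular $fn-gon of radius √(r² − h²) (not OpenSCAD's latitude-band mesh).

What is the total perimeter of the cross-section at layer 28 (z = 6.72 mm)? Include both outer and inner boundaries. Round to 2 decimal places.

43.82 mm

At z = 6.72 mm: the sphere: section is a regular 24-gon, circumradius = √(r²−h²) = √(7²−0.28²) = 6.994 (perimeter = 2·24·6.994·sin(180°/24) = 43.82 mm); (rotated 5° about Z; rotation is an isometry so areas/perimeters/island counts are preserved). Overall, the cross-section is a single solid region. Total boundary length (outer) = 43.82 mm.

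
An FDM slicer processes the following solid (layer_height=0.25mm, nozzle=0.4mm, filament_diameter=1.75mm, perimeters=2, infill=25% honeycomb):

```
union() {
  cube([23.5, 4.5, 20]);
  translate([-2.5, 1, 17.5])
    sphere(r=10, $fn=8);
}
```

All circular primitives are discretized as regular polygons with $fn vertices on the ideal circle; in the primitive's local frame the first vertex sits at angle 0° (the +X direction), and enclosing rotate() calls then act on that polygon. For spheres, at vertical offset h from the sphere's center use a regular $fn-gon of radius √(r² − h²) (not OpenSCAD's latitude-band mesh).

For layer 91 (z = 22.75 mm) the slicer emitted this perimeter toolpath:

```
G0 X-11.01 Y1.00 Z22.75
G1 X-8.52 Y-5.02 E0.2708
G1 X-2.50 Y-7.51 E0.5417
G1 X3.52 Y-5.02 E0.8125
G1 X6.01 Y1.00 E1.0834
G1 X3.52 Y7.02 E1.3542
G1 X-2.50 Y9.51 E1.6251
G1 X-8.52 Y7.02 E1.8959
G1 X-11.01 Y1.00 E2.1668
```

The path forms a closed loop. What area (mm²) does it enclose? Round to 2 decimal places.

204.92 mm²

Apply the shoelace formula to the sequence of (X, Y) vertices; enclosed area = 204.92 mm².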